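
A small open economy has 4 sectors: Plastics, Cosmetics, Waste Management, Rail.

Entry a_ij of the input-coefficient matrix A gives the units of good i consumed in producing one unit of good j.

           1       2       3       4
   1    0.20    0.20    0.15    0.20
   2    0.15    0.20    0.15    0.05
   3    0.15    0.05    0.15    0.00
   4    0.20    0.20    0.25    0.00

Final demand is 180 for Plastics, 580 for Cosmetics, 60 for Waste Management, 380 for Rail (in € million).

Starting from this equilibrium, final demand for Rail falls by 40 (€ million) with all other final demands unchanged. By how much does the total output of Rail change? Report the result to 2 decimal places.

Δx_4 = -44.41

I − A =
  [   0.80    -0.20    -0.15    -0.20]
  [  -0.15     0.80    -0.15    -0.05]
  [  -0.15    -0.05     0.85     0.00]
  [  -0.20    -0.20    -0.25     1.00]
Compute the cofactors C_ij = (−1)^(i+j)·(3×3 minor ij) of I−A; the adjugate is their transpose:
adj(I−A) = Cᵀ =
  [ 0.663375   0.214000   0.197000   0.143375]
  [ 0.160375   0.616000   0.155500   0.062875]
  [ 0.126500   0.074000   0.562000   0.029000]
  [ 0.196375   0.184500   0.211000   0.488875]
det(I−A) = Σ_j (I−A)_1j·C_1j = (0.80)(0.663375) + (-0.20)(0.160375) + (-0.15)(0.126500) + (-0.20)(0.196375) = 0.440375
(I − A)⁻¹ = adj(I−A) / det(I−A) ≈
  [   1.5064     0.4859     0.4473     0.3256]
  [   0.3642     1.3988     0.3531     0.1428]
  [   0.2873     0.1680     1.2762     0.0659]
  [   0.4459     0.4190     0.4791     1.1101]
Δx = (I − A)⁻¹ Δd with Δd having -40 in the Rail component and 0 elsewhere.
So Δx_4 = L_44 · (-40), where L_44 = adj(I−A)_44 / det(I−A) = 0.488875 / 0.440375.
Δx_4 = 0.488875 × (-40) / 0.440375 = -19.555 / 0.440375 ≈ -44.41.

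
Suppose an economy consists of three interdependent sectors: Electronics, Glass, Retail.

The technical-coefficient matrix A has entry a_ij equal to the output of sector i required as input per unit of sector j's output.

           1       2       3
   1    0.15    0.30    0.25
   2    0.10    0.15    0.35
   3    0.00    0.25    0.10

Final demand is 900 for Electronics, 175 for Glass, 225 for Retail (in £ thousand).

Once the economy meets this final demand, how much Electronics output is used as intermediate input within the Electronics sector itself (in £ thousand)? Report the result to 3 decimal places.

z_11 = 204.388

I − A =
  [   0.85    -0.30    -0.25]
  [  -0.10     0.85    -0.35]
  [   0.00    -0.25     0.90]
Cofactors of I−A, C_ij = (−1)^(i+j)·(minor ij) (rows/columns in the sector order above):
  C_11 = (0.85)(0.90) − (-0.35)(-0.25) = 0.6775
  C_12 = −[(-0.10)(0.90) − (-0.35)(0.00)] = 0.0900
  C_13 = (-0.10)(-0.25) − (0.85)(0.00) = 0.0250
  C_21 = −[(-0.30)(0.90) − (-0.25)(-0.25)] = 0.3325
  C_22 = (0.85)(0.90) − (-0.25)(0.00) = 0.7650
  C_23 = −[(0.85)(-0.25) − (-0.30)(0.00)] = 0.2125
  C_31 = (-0.30)(-0.35) − (-0.25)(0.85) = 0.3175
  C_32 = −[(0.85)(-0.35) − (-0.25)(-0.10)] = 0.3225
  C_33 = (0.85)(0.85) − (-0.30)(-0.10) = 0.6925
det(I−A) = Σ_j (I−A)_1j·C_1j = (0.85)(0.6775) + (-0.30)(0.0900) + (-0.25)(0.0250) = 0.542625
adj(I−A) = Cᵀ =
  [ 0.6775   0.3325   0.3175]
  [ 0.0900   0.7650   0.3225]
  [ 0.0250   0.2125   0.6925]
(I − A)⁻¹ = adj(I−A) / det(I−A) ≈
  [   1.2486     0.6128     0.5851]
  [   0.1659     1.4098     0.5943]
  [   0.0461     0.3916     1.2762]
First solve x = (I − A)⁻¹ d = adj(I−A)·d / det(I−A); in particular x_1 = (0.6775·900 + 0.3325·175 + 0.3175·225) / 0.542625 = 739.375 / 0.542625 ≈ 1362.58927.
Intermediate flow from 1 to 1: z_11 = a_11 · x_1 = 0.15 × 739.375 / 0.542625 = 110.90625 / 0.542625 ≈ 204.388.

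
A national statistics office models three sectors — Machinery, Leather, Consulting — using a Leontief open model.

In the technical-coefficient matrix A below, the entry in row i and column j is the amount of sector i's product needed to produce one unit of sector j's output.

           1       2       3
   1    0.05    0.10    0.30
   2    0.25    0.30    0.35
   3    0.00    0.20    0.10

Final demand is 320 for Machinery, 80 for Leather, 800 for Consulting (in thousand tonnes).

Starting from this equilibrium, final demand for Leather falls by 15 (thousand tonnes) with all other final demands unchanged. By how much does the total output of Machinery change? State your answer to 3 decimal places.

Δx_1 = -4.550

I − A =
  [   0.95    -0.10    -0.30]
  [  -0.25     0.70    -0.35]
  [   0.00    -0.20     0.90]
Cofactors of I−A, C_ij = (−1)^(i+j)·(minor ij) (rows/columns in the sector order above):
  C_11 = (0.70)(0.90) − (-0.35)(-0.20) = 0.5600
  C_12 = −[(-0.25)(0.90) − (-0.35)(0.00)] = 0.2250
  C_13 = (-0.25)(-0.20) − (0.70)(0.00) = 0.0500
  C_21 = −[(-0.10)(0.90) − (-0.30)(-0.20)] = 0.1500
  C_22 = (0.95)(0.90) − (-0.30)(0.00) = 0.8550
  C_23 = −[(0.95)(-0.20) − (-0.10)(0.00)] = 0.1900
  C_31 = (-0.10)(-0.35) − (-0.30)(0.70) = 0.2450
  C_32 = −[(0.95)(-0.35) − (-0.30)(-0.25)] = 0.4075
  C_33 = (0.95)(0.70) − (-0.10)(-0.25) = 0.6400
det(I−A) = Σ_j (I−A)_1j·C_1j = (0.95)(0.5600) + (-0.10)(0.2250) + (-0.30)(0.0500) = 0.4945
adj(I−A) = Cᵀ =
  [ 0.5600   0.1500   0.2450]
  [ 0.2250   0.8550   0.4075]
  [ 0.0500   0.1900   0.6400]
(I − A)⁻¹ = adj(I−A) / det(I−A) ≈
  [   1.1325     0.3033     0.4954]
  [   0.4550     1.7290     0.8241]
  [   0.1011     0.3842     1.2942]
Δx = (I − A)⁻¹ Δd with Δd having -15 in the Leather component and 0 elsewhere.
So Δx_1 = L_12 · (-15), where L_12 = adj(I−A)_12 / det(I−A) = 0.1500 / 0.4945.
Δx_1 = 0.1500 × (-15) / 0.4945 = -2.25 / 0.4945 ≈ -4.550.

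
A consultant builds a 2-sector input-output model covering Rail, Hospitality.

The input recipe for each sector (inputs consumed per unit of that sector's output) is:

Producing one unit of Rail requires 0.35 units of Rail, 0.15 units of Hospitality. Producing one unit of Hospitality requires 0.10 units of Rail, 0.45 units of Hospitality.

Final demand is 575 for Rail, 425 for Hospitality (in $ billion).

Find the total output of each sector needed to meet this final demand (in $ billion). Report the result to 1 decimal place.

x_R = 1047.4, x_H = 1058.4

I − A =
  [   0.65    -0.10]
  [  -0.15     0.55]
det(I−A) = (0.65)(0.55) − (-0.10)(-0.15) = 0.3425
adj(I−A) = [[0.55, 0.10], [0.15, 0.65]]
(I − A)⁻¹ = adj(I−A) / det(I−A) ≈
  [   1.6058     0.2920]
  [   0.4380     1.8978]
x = (I − A)⁻¹ d = adj(I−A)·d / det(I−A), with det(I−A) = 0.3425:
  x_R = (0.55·575 + 0.10·425) / 0.3425 = 358.75 / 0.3425 ≈ 1047.4
  x_H = (0.15·575 + 0.65·425) / 0.3425 = 362.50 / 0.3425 ≈ 1058.4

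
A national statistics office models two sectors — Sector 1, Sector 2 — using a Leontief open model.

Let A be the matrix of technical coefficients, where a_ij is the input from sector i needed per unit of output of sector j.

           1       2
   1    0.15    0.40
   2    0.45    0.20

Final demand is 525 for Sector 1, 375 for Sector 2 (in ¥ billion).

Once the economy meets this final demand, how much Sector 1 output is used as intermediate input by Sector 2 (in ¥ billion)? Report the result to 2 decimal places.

z_12 = 444.00

I − A =
  [   0.85    -0.40]
  [  -0.45     0.80]
det(I−A) = (0.85)(0.80) − (-0.40)(-0.45) = 0.5000
adj(I−A) = [[0.80, 0.40], [0.45, 0.85]]
(I − A)⁻¹ = adj(I−A) / det(I−A) ≈
  [   1.6000     0.8000]
  [   0.9000     1.7000]
First solve x = (I − A)⁻¹ d = adj(I−A)·d / det(I−A); in particular x_2 = (0.45·525 + 0.85·375) / 0.5000 = 555.00 / 0.5000 = 1110.0000.
Intermediate flow from 1 to 2: z_12 = a_12 · x_2 = 0.40 × 555.00 / 0.5000 = 222.00 / 0.5000 = 444.00.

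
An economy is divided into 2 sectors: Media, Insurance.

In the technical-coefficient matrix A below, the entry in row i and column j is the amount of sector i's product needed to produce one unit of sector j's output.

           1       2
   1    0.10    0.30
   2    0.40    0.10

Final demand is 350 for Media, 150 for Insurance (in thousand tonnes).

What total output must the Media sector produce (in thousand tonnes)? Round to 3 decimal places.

x_1 = 521.739

I − A =
  [   0.90    -0.30]
  [  -0.40     0.90]
det(I−A) = (0.90)(0.90) − (-0.30)(-0.40) = 0.6900
adj(I−A) = [[0.90, 0.30], [0.40, 0.90]]
(I − A)⁻¹ = adj(I−A) / det(I−A) ≈
  [   1.3043     0.4348]
  [   0.5797     1.3043]
x = (I − A)⁻¹ d = adj(I−A)·d / det(I−A), with det(I−A) = 0.6900:
  x_1 = (0.90·350 + 0.30·150) / 0.6900 = 360.00 / 0.6900 ≈ 521.739
  x_2 = (0.40·350 + 0.90·150) / 0.6900 = 275.00 / 0.6900 ≈ 398.551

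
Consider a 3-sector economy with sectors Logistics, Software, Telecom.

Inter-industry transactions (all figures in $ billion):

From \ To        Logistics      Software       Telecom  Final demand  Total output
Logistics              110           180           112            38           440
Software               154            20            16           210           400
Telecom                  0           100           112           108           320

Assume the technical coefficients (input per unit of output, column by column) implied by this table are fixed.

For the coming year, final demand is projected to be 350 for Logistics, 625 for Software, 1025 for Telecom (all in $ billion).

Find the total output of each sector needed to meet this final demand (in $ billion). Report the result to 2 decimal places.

Technical coefficients a_ij = z_ij / X_j:
  a_LL = 110/440 = 0.25, a_SL = 154/440 = 0.35, a_TL = 0/440 = 0.00
  a_LS = 180/400 = 0.45, a_SS = 20/400 = 0.05, a_TS = 100/400 = 0.25
  a_LT = 112/320 = 0.35, a_ST = 16/320 = 0.05, a_TT = 112/320 = 0.35
I − A =
  [   0.75    -0.45    -0.35]
  [  -0.35     0.95    -0.05]
  [   0.00    -0.25     0.65]
Cofactors of I−A, C_ij = (−1)^(i+j)·(minor ij) (rows/columns in the sector order above):
  C_11 = (0.95)(0.65) − (-0.05)(-0.25) = 0.6050
  C_12 = −[(-0.35)(0.65) − (-0.05)(0.00)] = 0.2275
  C_13 = (-0.35)(-0.25) − (0.95)(0.00) = 0.0875
  C_21 = −[(-0.45)(0.65) − (-0.35)(-0.25)] = 0.3800
  C_22 = (0.75)(0.65) − (-0.35)(0.00) = 0.4875
  C_23 = −[(0.75)(-0.25) − (-0.45)(0.00)] = 0.1875
  C_31 = (-0.45)(-0.05) − (-0.35)(0.95) = 0.3550
  C_32 = −[(0.75)(-0.05) − (-0.35)(-0.35)] = 0.1600
  C_33 = (0.75)(0.95) − (-0.45)(-0.35) = 0.5550
det(I−A) = Σ_j (I−A)_1j·C_1j = (0.75)(0.6050) + (-0.45)(0.2275) + (-0.35)(0.0875) = 0.32075
adj(I−A) = Cᵀ =
  [ 0.6050   0.3800   0.3550]
  [ 0.2275   0.4875   0.1600]
  [ 0.0875   0.1875   0.5550]
(I − A)⁻¹ = adj(I−A) / det(I−A) ≈
  [   1.8862     1.1847     1.1068]
  [   0.7093     1.5199     0.4988]
  [   0.2728     0.5846     1.7303]
x = (I − A)⁻¹ d = adj(I−A)·d / det(I−A), with det(I−A) = 0.32075:
  x_L = (0.6050·350 + 0.3800·625 + 0.3550·1025) / 0.32075 = 813.125 / 0.32075 ≈ 2535.07
  x_S = (0.2275·350 + 0.4875·625 + 0.1600·1025) / 0.32075 = 548.3125 / 0.32075 ≈ 1709.47
  x_T = (0.0875·350 + 0.1875·625 + 0.5550·1025) / 0.32075 = 716.6875 / 0.32075 ≈ 2234.41

x_L = 2535.07, x_S = 1709.47, x_T = 2234.41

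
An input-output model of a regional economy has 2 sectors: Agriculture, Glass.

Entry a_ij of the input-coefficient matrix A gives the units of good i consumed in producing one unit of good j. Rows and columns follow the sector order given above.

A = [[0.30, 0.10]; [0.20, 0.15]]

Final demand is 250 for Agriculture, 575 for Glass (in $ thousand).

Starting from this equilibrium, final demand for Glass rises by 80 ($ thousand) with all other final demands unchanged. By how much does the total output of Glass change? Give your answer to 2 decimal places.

I − A =
  [   0.70    -0.10]
  [  -0.20     0.85]
det(I−A) = (0.70)(0.85) − (-0.10)(-0.20) = 0.5750
adj(I−A) = [[0.85, 0.10], [0.20, 0.70]]
(I − A)⁻¹ = adj(I−A) / det(I−A) ≈
  [   1.4783     0.1739]
  [   0.3478     1.2174]
Δx = (I − A)⁻¹ Δd with Δd having +80 in the Glass component and 0 elsewhere.
So Δx_G = L_GG · (+80), where L_GG = adj(I−A)_GG / det(I−A) = 0.70 / 0.5750.
Δx_G = 0.70 × (+80) / 0.5750 = 56.00 / 0.5750 ≈ 97.39.

Δx_G = 97.39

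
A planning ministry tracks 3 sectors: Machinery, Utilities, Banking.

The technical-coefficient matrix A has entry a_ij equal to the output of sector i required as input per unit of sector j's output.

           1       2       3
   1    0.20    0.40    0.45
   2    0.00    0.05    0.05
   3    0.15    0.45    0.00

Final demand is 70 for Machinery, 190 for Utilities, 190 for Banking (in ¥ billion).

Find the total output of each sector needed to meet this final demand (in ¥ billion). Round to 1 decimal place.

x_1 = 391.8, x_2 = 218.3, x_3 = 347.0

I − A =
  [   0.80    -0.40    -0.45]
  [   0.00     0.95    -0.05]
  [  -0.15    -0.45     1.00]
Cofactors of I−A, C_ij = (−1)^(i+j)·(minor ij) (rows/columns in the sector order above):
  C_11 = (0.95)(1.00) − (-0.05)(-0.45) = 0.9275
  C_12 = −[(0.00)(1.00) − (-0.05)(-0.15)] = 0.0075
  C_13 = (0.00)(-0.45) − (0.95)(-0.15) = 0.1425
  C_21 = −[(-0.40)(1.00) − (-0.45)(-0.45)] = 0.6025
  C_22 = (0.80)(1.00) − (-0.45)(-0.15) = 0.7325
  C_23 = −[(0.80)(-0.45) − (-0.40)(-0.15)] = 0.4200
  C_31 = (-0.40)(-0.05) − (-0.45)(0.95) = 0.4475
  C_32 = −[(0.80)(-0.05) − (-0.45)(0.00)] = 0.0400
  C_33 = (0.80)(0.95) − (-0.40)(0.00) = 0.7600
det(I−A) = Σ_j (I−A)_1j·C_1j = (0.80)(0.9275) + (-0.40)(0.0075) + (-0.45)(0.1425) = 0.674875
adj(I−A) = Cᵀ =
  [ 0.9275   0.6025   0.4475]
  [ 0.0075   0.7325   0.0400]
  [ 0.1425   0.4200   0.7600]
(I − A)⁻¹ = adj(I−A) / det(I−A) ≈
  [   1.3743     0.8928     0.6631]
  [   0.0111     1.0854     0.0593]
  [   0.2112     0.6223     1.1261]
x = (I − A)⁻¹ d = adj(I−A)·d / det(I−A), with det(I−A) = 0.674875:
  x_1 = (0.9275·70 + 0.6025·190 + 0.4475·190) / 0.674875 = 264.425 / 0.674875 ≈ 391.8
  x_2 = (0.0075·70 + 0.7325·190 + 0.0400·190) / 0.674875 = 147.30 / 0.674875 ≈ 218.3
  x_3 = (0.1425·70 + 0.4200·190 + 0.7600·190) / 0.674875 = 234.175 / 0.674875 ≈ 347.0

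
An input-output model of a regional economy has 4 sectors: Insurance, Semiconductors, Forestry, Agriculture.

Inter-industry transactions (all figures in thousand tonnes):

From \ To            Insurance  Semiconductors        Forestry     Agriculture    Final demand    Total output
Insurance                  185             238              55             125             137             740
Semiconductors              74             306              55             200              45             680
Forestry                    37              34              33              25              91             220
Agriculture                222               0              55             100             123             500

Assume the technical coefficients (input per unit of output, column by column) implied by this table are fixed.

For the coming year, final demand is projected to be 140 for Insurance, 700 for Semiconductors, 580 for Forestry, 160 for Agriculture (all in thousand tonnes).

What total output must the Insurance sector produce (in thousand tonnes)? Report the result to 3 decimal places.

x_I = 2669.951

Technical coefficients a_ij = z_ij / X_j:
  a_II = 185/740 = 0.25, a_SI = 74/740 = 0.10, a_FI = 37/740 = 0.05, a_AI = 222/740 = 0.30
  a_IS = 238/680 = 0.35, a_SS = 306/680 = 0.45, a_FS = 34/680 = 0.05, a_AS = 0/680 = 0.00
  a_IF = 55/220 = 0.25, a_SF = 55/220 = 0.25, a_FF = 33/220 = 0.15, a_AF = 55/220 = 0.25
  a_IA = 125/500 = 0.25, a_SA = 200/500 = 0.40, a_FA = 25/500 = 0.05, a_AA = 100/500 = 0.20
I − A =
  [   0.75    -0.35    -0.25    -0.25]
  [  -0.10     0.55    -0.25    -0.40]
  [  -0.05    -0.05     0.85    -0.05]
  [  -0.30     0.00    -0.25     0.80]
Compute the cofactors C_ij = (−1)^(i+j)·(3×3 minor ij) of I−A; the adjugate is their transpose:
adj(I−A) = Cᵀ =
  [ 0.352125   0.246750   0.249375   0.249000]
  [ 0.187500   0.420000   0.262500   0.285000]
  [ 0.040250   0.045500   0.218750   0.049000]
  [ 0.144625   0.106750   0.161875   0.299000]
det(I−A) = Σ_j (I−A)_1j·C_1j = (0.75)(0.352125) + (-0.35)(0.187500) + (-0.25)(0.040250) + (-0.25)(0.144625) = 0.15225
(I − A)⁻¹ = adj(I−A) / det(I−A) ≈
  [   2.3128     1.6207     1.6379     1.6355]
  [   1.2315     2.7586     1.7241     1.8719]
  [   0.2644     0.2989     1.4368     0.3218]
  [   0.9499     0.7011     1.0632     1.9639]
x = (I − A)⁻¹ d = adj(I−A)·d / det(I−A), with det(I−A) = 0.15225:
  x_I = (0.352125·140 + 0.246750·700 + 0.249375·580 + 0.249000·160) / 0.15225 = 406.50 / 0.15225 ≈ 2669.951
  x_S = (0.187500·140 + 0.420000·700 + 0.262500·580 + 0.285000·160) / 0.15225 = 518.10 / 0.15225 ≈ 3402.956
  x_F = (0.040250·140 + 0.045500·700 + 0.218750·580 + 0.049000·160) / 0.15225 = 172.20 / 0.15225 ≈ 1131.034
  x_A = (0.144625·140 + 0.106750·700 + 0.161875·580 + 0.299000·160) / 0.15225 = 236.70 / 0.15225 ≈ 1554.680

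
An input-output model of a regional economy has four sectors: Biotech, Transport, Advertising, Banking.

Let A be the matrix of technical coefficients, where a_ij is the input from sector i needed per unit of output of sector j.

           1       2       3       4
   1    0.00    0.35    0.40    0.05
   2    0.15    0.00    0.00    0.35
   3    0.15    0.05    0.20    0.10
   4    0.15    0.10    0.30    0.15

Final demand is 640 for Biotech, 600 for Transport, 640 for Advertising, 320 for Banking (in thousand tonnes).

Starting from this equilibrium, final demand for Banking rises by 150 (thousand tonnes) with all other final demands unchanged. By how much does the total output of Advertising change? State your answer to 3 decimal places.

I − A =
  [   1.00    -0.35    -0.40    -0.05]
  [  -0.15     1.00     0.00    -0.35]
  [  -0.15    -0.05     0.80    -0.10]
  [  -0.15    -0.10    -0.30     0.85]
Compute the cofactors C_ij = (−1)^(i+j)·(3×3 minor ij) of I−A; the adjugate is their transpose:
adj(I−A) = Cᵀ =
  [ 0.61675   0.25325   0.37775   0.18500]
  [ 0.15525   0.58475   0.17925   0.27100]
  [ 0.14775   0.10275   0.74375   0.13850]
  [ 0.17925   0.14975   0.35025   0.69500]
det(I−A) = Σ_j (I−A)_1j·C_1j = (1.00)(0.61675) + (-0.35)(0.15525) + (-0.40)(0.14775) + (-0.05)(0.17925) = 0.49435
(I − A)⁻¹ = adj(I−A) / det(I−A) ≈
  [   1.2476     0.5123     0.7641     0.3742]
  [   0.3140     1.1829     0.3626     0.5482]
  [   0.2989     0.2078     1.5045     0.2802]
  [   0.3626     0.3029     0.7085     1.4059]
Δx = (I − A)⁻¹ Δd with Δd having +150 in the Banking component and 0 elsewhere.
So Δx_3 = L_34 · (+150), where L_34 = adj(I−A)_34 / det(I−A) = 0.13850 / 0.49435.
Δx_3 = 0.13850 × (+150) / 0.49435 = 20.775 / 0.49435 ≈ 42.025.

Δx_3 = 42.025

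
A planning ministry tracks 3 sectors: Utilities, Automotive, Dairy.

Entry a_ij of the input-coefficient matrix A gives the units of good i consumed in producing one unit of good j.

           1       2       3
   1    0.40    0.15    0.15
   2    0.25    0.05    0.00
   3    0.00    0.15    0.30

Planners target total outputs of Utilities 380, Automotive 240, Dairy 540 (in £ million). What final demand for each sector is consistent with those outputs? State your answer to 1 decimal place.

I − A =
  [   0.60    -0.15    -0.15]
  [  -0.25     0.95     0.00]
  [   0.00    -0.15     0.70]
d = (I − A) x:
  d_1 = (+0.60)·380 + (-0.15)·240 + (-0.15)·540 = 111.0
  d_2 = (-0.25)·380 + (+0.95)·240 + (+0.00)·540 = 133.0
  d_3 = (+0.00)·380 + (-0.15)·240 + (+0.70)·540 = 342.0

d_1 = 111.0, d_2 = 133.0, d_3 = 342.0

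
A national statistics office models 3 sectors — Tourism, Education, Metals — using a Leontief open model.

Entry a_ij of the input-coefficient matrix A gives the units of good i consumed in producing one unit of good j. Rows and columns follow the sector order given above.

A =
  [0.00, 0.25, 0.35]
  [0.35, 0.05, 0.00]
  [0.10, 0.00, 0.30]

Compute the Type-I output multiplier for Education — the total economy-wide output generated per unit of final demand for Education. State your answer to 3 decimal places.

I − A =
  [   1.00    -0.25    -0.35]
  [  -0.35     0.95     0.00]
  [  -0.10     0.00     0.70]
Cofactors of I−A, C_ij = (−1)^(i+j)·(minor ij) (rows/columns in the sector order above):
  C_11 = (0.95)(0.70) − (0.00)(0.00) = 0.6650
  C_12 = −[(-0.35)(0.70) − (0.00)(-0.10)] = 0.2450
  C_13 = (-0.35)(0.00) − (0.95)(-0.10) = 0.0950
  C_21 = −[(-0.25)(0.70) − (-0.35)(0.00)] = 0.1750
  C_22 = (1.00)(0.70) − (-0.35)(-0.10) = 0.6650
  C_23 = −[(1.00)(0.00) − (-0.25)(-0.10)] = 0.0250
  C_31 = (-0.25)(0.00) − (-0.35)(0.95) = 0.3325
  C_32 = −[(1.00)(0.00) − (-0.35)(-0.35)] = 0.1225
  C_33 = (1.00)(0.95) − (-0.25)(-0.35) = 0.8625
det(I−A) = Σ_j (I−A)_1j·C_1j = (1.00)(0.6650) + (-0.25)(0.2450) + (-0.35)(0.0950) = 0.5705
adj(I−A) = Cᵀ =
  [ 0.6650   0.1750   0.3325]
  [ 0.2450   0.6650   0.1225]
  [ 0.0950   0.0250   0.8625]
(I − A)⁻¹ = adj(I−A) / det(I−A) ≈
  [   1.1656     0.3067     0.5828]
  [   0.4294     1.1656     0.2147]
  [   0.1665     0.0438     1.5118]
The output multiplier for sector j is the column-j sum of the Leontief inverse (I − A)⁻¹ = adj(I−A) / det(I−A).
Column 2 of adj(I−A): (0.1750, 0.6650, 0.0250); det(I−A) = 0.5705.
m_2 = (0.1750 + 0.6650 + 0.0250) / 0.5705 = 0.865 / 0.5705 ≈ 1.516.

m_2 = 1.516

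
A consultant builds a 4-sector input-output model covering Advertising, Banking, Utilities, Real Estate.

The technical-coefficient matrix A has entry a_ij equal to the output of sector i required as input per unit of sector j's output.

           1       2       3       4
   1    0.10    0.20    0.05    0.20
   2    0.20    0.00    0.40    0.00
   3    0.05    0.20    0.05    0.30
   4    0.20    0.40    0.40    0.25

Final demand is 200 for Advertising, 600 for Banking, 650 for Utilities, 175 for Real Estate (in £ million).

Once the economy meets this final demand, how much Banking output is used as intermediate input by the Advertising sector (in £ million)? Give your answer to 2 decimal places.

I − A =
  [   0.90    -0.20    -0.05    -0.20]
  [  -0.20     1.00    -0.40     0.00]
  [  -0.05    -0.20     0.95    -0.30]
  [  -0.20    -0.40    -0.40     0.75]
Compute the cofactors C_ij = (−1)^(i+j)·(3×3 minor ij) of I−A; the adjugate is their transpose:
adj(I−A) = Cᵀ =
  [ 0.484500   0.224000   0.209500   0.213000]
  [ 0.157500   0.486375   0.277500   0.153000]
  [ 0.151500   0.258500   0.589000   0.276000]
  [ 0.294000   0.457000   0.518000   0.736500]
det(I−A) = Σ_j (I−A)_1j·C_1j = (0.90)(0.484500) + (-0.20)(0.157500) + (-0.05)(0.151500) + (-0.20)(0.294000) = 0.338175
(I − A)⁻¹ = adj(I−A) / det(I−A) ≈
  [   1.4327     0.6624     0.6195     0.6299]
  [   0.4657     1.4382     0.8206     0.4524]
  [   0.4480     0.7644     1.7417     0.8161]
  [   0.8694     1.3514     1.5318     2.1779]
First solve x = (I − A)⁻¹ d = adj(I−A)·d / det(I−A); in particular x_1 = (0.484500·200 + 0.224000·600 + 0.209500·650 + 0.213000·175) / 0.338175 = 404.75 / 0.338175 ≈ 1196.8655.
Intermediate flow from 2 to 1: z_21 = a_21 · x_1 = 0.20 × 404.75 / 0.338175 = 80.95 / 0.338175 ≈ 239.37.

z_21 = 239.37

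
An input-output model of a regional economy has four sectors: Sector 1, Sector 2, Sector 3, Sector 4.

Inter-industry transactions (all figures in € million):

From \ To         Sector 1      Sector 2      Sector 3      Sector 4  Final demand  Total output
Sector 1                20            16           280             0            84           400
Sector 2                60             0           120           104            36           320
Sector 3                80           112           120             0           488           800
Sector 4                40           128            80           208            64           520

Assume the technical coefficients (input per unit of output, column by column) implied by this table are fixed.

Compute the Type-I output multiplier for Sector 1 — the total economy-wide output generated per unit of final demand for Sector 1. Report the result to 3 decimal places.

m_1 = 2.531

Technical coefficients a_ij = z_ij / X_j:
  a_11 = 20/400 = 0.05, a_21 = 60/400 = 0.15, a_31 = 80/400 = 0.20, a_41 = 40/400 = 0.10
  a_12 = 16/320 = 0.05, a_22 = 0/320 = 0.00, a_32 = 112/320 = 0.35, a_42 = 128/320 = 0.40
  a_13 = 280/800 = 0.35, a_23 = 120/800 = 0.15, a_33 = 120/800 = 0.15, a_43 = 80/800 = 0.10
  a_14 = 0/520 = 0.00, a_24 = 104/520 = 0.20, a_34 = 0/520 = 0.00, a_44 = 208/520 = 0.40
I − A =
  [   0.95    -0.05    -0.35     0.00]
  [  -0.15     1.00    -0.15    -0.20]
  [  -0.20    -0.35     0.85     0.00]
  [  -0.10    -0.40    -0.10     0.60]
Compute the cofactors C_ij = (−1)^(i+j)·(3×3 minor ij) of I−A; the adjugate is their transpose:
adj(I−A) = Cᵀ =
  [ 0.403500   0.099000   0.187500   0.033000]
  [ 0.115500   0.442500   0.143000   0.147500]
  [ 0.142500   0.205500   0.488500   0.068500]
  [ 0.168000   0.345750   0.208000   0.661375]
det(I−A) = Σ_j (I−A)_1j·C_1j = (0.95)(0.403500) + (-0.05)(0.115500) + (-0.35)(0.142500) + (0.00)(0.168000) = 0.327675
(I − A)⁻¹ = adj(I−A) / det(I−A) ≈
  [   1.2314     0.3021     0.5722     0.1007]
  [   0.3525     1.3504     0.4364     0.4501]
  [   0.4349     0.6271     1.4908     0.2090]
  [   0.5127     1.0552     0.6348     2.0184]
The output multiplier for sector j is the column-j sum of the Leontief inverse (I − A)⁻¹ = adj(I−A) / det(I−A).
Column 1 of adj(I−A): (0.403500, 0.115500, 0.142500, 0.168000); det(I−A) = 0.327675.
m_1 = (0.403500 + 0.115500 + 0.142500 + 0.168000) / 0.327675 = 0.8295 / 0.327675 ≈ 2.531.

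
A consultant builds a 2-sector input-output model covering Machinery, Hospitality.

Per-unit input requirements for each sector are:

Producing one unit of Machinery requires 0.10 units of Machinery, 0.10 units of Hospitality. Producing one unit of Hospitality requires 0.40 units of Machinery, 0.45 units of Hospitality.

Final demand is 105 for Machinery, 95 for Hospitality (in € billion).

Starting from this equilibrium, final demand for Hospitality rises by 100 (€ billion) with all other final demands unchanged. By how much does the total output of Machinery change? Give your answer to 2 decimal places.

Δx_1 = 87.91

I − A =
  [   0.90    -0.40]
  [  -0.10     0.55]
det(I−A) = (0.90)(0.55) − (-0.40)(-0.10) = 0.4550
adj(I−A) = [[0.55, 0.40], [0.10, 0.90]]
(I − A)⁻¹ = adj(I−A) / det(I−A) ≈
  [   1.2088     0.8791]
  [   0.2198     1.9780]
Δx = (I − A)⁻¹ Δd with Δd having +100 in the Hospitality component and 0 elsewhere.
So Δx_1 = L_12 · (+100), where L_12 = adj(I−A)_12 / det(I−A) = 0.40 / 0.4550.
Δx_1 = 0.40 × (+100) / 0.4550 = 40.00 / 0.4550 ≈ 87.91.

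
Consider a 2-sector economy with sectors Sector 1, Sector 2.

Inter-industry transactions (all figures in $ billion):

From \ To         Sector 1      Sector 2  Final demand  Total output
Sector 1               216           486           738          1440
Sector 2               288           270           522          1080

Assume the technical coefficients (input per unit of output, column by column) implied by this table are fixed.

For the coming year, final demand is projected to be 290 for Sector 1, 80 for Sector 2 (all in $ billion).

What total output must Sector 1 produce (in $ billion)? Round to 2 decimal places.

x_1 = 463.01

Technical coefficients a_ij = z_ij / X_j:
  a_11 = 216/1440 = 0.15, a_21 = 288/1440 = 0.20
  a_12 = 486/1080 = 0.45, a_22 = 270/1080 = 0.25
I − A =
  [   0.85    -0.45]
  [  -0.20     0.75]
det(I−A) = (0.85)(0.75) − (-0.45)(-0.20) = 0.5475
adj(I−A) = [[0.75, 0.45], [0.20, 0.85]]
(I − A)⁻¹ = adj(I−A) / det(I−A) ≈
  [   1.3699     0.8219]
  [   0.3653     1.5525]
x = (I − A)⁻¹ d = adj(I−A)·d / det(I−A), with det(I−A) = 0.5475:
  x_1 = (0.75·290 + 0.45·80) / 0.5475 = 253.50 / 0.5475 ≈ 463.01
  x_2 = (0.20·290 + 0.85·80) / 0.5475 = 126.00 / 0.5475 ≈ 230.14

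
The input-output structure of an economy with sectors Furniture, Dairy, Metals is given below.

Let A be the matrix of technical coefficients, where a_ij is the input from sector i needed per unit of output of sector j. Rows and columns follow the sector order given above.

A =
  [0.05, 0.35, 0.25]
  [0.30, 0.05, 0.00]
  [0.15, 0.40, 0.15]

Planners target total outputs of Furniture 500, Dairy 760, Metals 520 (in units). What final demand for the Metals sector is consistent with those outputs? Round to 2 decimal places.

d_M = 63.00

I − A =
  [   0.95    -0.35    -0.25]
  [  -0.30     0.95     0.00]
  [  -0.15    -0.40     0.85]
d = (I − A) x:
  d_F = (+0.95)·500 + (-0.35)·760 + (-0.25)·520 = 79.00
  d_D = (-0.30)·500 + (+0.95)·760 + (+0.00)·520 = 572.00
  d_M = (-0.15)·500 + (-0.40)·760 + (+0.85)·520 = 63.00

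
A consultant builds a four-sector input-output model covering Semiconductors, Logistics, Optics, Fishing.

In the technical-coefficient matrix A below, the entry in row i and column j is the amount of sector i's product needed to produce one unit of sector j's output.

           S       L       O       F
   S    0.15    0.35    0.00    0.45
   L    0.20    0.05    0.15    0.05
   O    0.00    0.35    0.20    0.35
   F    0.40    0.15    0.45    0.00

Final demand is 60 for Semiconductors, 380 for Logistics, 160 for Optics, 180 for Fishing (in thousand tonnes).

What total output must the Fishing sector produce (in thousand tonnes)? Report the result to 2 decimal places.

I − A =
  [   0.85    -0.35     0.00    -0.45]
  [  -0.20     0.95    -0.15    -0.05]
  [   0.00    -0.35     0.80    -0.35]
  [  -0.40    -0.15    -0.45     1.00]
Compute the cofactors C_ij = (−1)^(i+j)·(3×3 minor ij) of I−A; the adjugate is their transpose:
adj(I−A) = Cᵀ =
  [ 0.536125   0.349750   0.262875   0.350750]
  [ 0.165500   0.402125   0.160125   0.150625]
  [ 0.220500   0.328125   0.539625   0.304500]
  [ 0.338500   0.347875   0.372000   0.545375]
det(I−A) = Σ_j (I−A)_1j·C_1j = (0.85)(0.536125) + (-0.35)(0.165500) + (0.00)(0.220500) + (-0.45)(0.338500) = 0.24545625
(I − A)⁻¹ = adj(I−A) / det(I−A) ≈
  [   2.1842     1.4249     1.0710     1.4290]
  [   0.6743     1.6383     0.6524     0.6137]
  [   0.8983     1.3368     2.1985     1.2405]
  [   1.3791     1.4173     1.5155     2.2219]
x = (I − A)⁻¹ d = adj(I−A)·d / det(I−A), with det(I−A) = 0.24545625:
  x_S = (0.536125·60 + 0.349750·380 + 0.262875·160 + 0.350750·180) / 0.24545625 = 270.2675 / 0.24545625 ≈ 1101.08
  x_L = (0.165500·60 + 0.402125·380 + 0.160125·160 + 0.150625·180) / 0.24545625 = 215.47 / 0.24545625 ≈ 877.83
  x_O = (0.220500·60 + 0.328125·380 + 0.539625·160 + 0.304500·180) / 0.24545625 = 279.0675 / 0.24545625 ≈ 1136.93
  x_F = (0.338500·60 + 0.347875·380 + 0.372000·160 + 0.545375·180) / 0.24545625 = 310.19 / 0.24545625 ≈ 1263.73

x_F = 1263.73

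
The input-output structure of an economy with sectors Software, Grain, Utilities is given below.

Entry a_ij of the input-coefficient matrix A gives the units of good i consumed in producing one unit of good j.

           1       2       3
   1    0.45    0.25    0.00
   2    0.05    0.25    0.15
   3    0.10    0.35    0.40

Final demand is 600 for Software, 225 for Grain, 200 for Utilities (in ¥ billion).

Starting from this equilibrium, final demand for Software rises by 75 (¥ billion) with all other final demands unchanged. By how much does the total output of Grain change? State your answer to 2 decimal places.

Δx_2 = 16.27

I − A =
  [   0.55    -0.25     0.00]
  [  -0.05     0.75    -0.15]
  [  -0.10    -0.35     0.60]
Cofactors of I−A, C_ij = (−1)^(i+j)·(minor ij) (rows/columns in the sector order above):
  C_11 = (0.75)(0.60) − (-0.15)(-0.35) = 0.3975
  C_12 = −[(-0.05)(0.60) − (-0.15)(-0.10)] = 0.0450
  C_13 = (-0.05)(-0.35) − (0.75)(-0.10) = 0.0925
  C_21 = −[(-0.25)(0.60) − (0.00)(-0.35)] = 0.1500
  C_22 = (0.55)(0.60) − (0.00)(-0.10) = 0.3300
  C_23 = −[(0.55)(-0.35) − (-0.25)(-0.10)] = 0.2175
  C_31 = (-0.25)(-0.15) − (0.00)(0.75) = 0.0375
  C_32 = −[(0.55)(-0.15) − (0.00)(-0.05)] = 0.0825
  C_33 = (0.55)(0.75) − (-0.25)(-0.05) = 0.4000
det(I−A) = Σ_j (I−A)_1j·C_1j = (0.55)(0.3975) + (-0.25)(0.0450) + (0.00)(0.0925) = 0.207375
adj(I−A) = Cᵀ =
  [ 0.3975   0.1500   0.0375]
  [ 0.0450   0.3300   0.0825]
  [ 0.0925   0.2175   0.4000]
(I − A)⁻¹ = adj(I−A) / det(I−A) ≈
  [   1.9168     0.7233     0.1808]
  [   0.2170     1.5913     0.3978]
  [   0.4461     1.0488     1.9289]
Δx = (I − A)⁻¹ Δd with Δd having +75 in the Software component and 0 elsewhere.
So Δx_2 = L_21 · (+75), where L_21 = adj(I−A)_21 / det(I−A) = 0.0450 / 0.207375.
Δx_2 = 0.0450 × (+75) / 0.207375 = 3.375 / 0.207375 ≈ 16.27.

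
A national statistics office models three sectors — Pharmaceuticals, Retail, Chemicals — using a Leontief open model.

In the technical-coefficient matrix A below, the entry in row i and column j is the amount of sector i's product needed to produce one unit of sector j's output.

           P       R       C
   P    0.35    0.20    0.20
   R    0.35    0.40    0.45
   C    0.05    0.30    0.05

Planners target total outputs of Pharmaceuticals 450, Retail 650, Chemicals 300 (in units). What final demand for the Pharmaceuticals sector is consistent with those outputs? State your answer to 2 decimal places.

I − A =
  [   0.65    -0.20    -0.20]
  [  -0.35     0.60    -0.45]
  [  -0.05    -0.30     0.95]
d = (I − A) x:
  d_P = (+0.65)·450 + (-0.20)·650 + (-0.20)·300 = 102.50
  d_R = (-0.35)·450 + (+0.60)·650 + (-0.45)·300 = 97.50
  d_C = (-0.05)·450 + (-0.30)·650 + (+0.95)·300 = 67.50

d_P = 102.50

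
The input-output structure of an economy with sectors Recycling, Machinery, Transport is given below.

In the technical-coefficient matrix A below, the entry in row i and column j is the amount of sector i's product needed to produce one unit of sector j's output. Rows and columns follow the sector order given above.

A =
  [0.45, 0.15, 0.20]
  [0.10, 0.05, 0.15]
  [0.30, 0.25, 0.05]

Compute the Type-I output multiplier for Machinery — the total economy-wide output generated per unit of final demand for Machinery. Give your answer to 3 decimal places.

I − A =
  [   0.55    -0.15    -0.20]
  [  -0.10     0.95    -0.15]
  [  -0.30    -0.25     0.95]
Cofactors of I−A, C_ij = (−1)^(i+j)·(minor ij) (rows/columns in the sector order above):
  C_11 = (0.95)(0.95) − (-0.15)(-0.25) = 0.8650
  C_12 = −[(-0.10)(0.95) − (-0.15)(-0.30)] = 0.1400
  C_13 = (-0.10)(-0.25) − (0.95)(-0.30) = 0.3100
  C_21 = −[(-0.15)(0.95) − (-0.20)(-0.25)] = 0.1925
  C_22 = (0.55)(0.95) − (-0.20)(-0.30) = 0.4625
  C_23 = −[(0.55)(-0.25) − (-0.15)(-0.30)] = 0.1825
  C_31 = (-0.15)(-0.15) − (-0.20)(0.95) = 0.2125
  C_32 = −[(0.55)(-0.15) − (-0.20)(-0.10)] = 0.1025
  C_33 = (0.55)(0.95) − (-0.15)(-0.10) = 0.5075
det(I−A) = Σ_j (I−A)_1j·C_1j = (0.55)(0.8650) + (-0.15)(0.1400) + (-0.20)(0.3100) = 0.39275
adj(I−A) = Cᵀ =
  [ 0.8650   0.1925   0.2125]
  [ 0.1400   0.4625   0.1025]
  [ 0.3100   0.1825   0.5075]
(I − A)⁻¹ = adj(I−A) / det(I−A) ≈
  [   2.2024     0.4901     0.5411]
  [   0.3565     1.1776     0.2610]
  [   0.7893     0.4647     1.2922]
The output multiplier for sector j is the column-j sum of the Leontief inverse (I − A)⁻¹ = adj(I−A) / det(I−A).
Column M of adj(I−A): (0.1925, 0.4625, 0.1825); det(I−A) = 0.39275.
m_M = (0.1925 + 0.4625 + 0.1825) / 0.39275 = 0.8375 / 0.39275 ≈ 2.132.

m_M = 2.132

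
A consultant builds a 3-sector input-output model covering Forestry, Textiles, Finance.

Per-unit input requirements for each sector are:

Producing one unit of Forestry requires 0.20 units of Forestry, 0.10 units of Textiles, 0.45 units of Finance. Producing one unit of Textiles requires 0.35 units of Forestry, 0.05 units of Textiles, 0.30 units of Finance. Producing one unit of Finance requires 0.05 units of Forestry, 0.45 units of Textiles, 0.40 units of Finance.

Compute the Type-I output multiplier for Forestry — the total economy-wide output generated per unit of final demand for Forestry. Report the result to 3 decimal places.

m_1 = 4.952

I − A =
  [   0.80    -0.35    -0.05]
  [  -0.10     0.95    -0.45]
  [  -0.45    -0.30     0.60]
Cofactors of I−A, C_ij = (−1)^(i+j)·(minor ij) (rows/columns in the sector order above):
  C_11 = (0.95)(0.60) − (-0.45)(-0.30) = 0.4350
  C_12 = −[(-0.10)(0.60) − (-0.45)(-0.45)] = 0.2625
  C_13 = (-0.10)(-0.30) − (0.95)(-0.45) = 0.4575
  C_21 = −[(-0.35)(0.60) − (-0.05)(-0.30)] = 0.2250
  C_22 = (0.80)(0.60) − (-0.05)(-0.45) = 0.4575
  C_23 = −[(0.80)(-0.30) − (-0.35)(-0.45)] = 0.3975
  C_31 = (-0.35)(-0.45) − (-0.05)(0.95) = 0.2050
  C_32 = −[(0.80)(-0.45) − (-0.05)(-0.10)] = 0.3650
  C_33 = (0.80)(0.95) − (-0.35)(-0.10) = 0.7250
det(I−A) = Σ_j (I−A)_1j·C_1j = (0.80)(0.4350) + (-0.35)(0.2625) + (-0.05)(0.4575) = 0.23325
adj(I−A) = Cᵀ =
  [ 0.4350   0.2250   0.2050]
  [ 0.2625   0.4575   0.3650]
  [ 0.4575   0.3975   0.7250]
(I − A)⁻¹ = adj(I−A) / det(I−A) ≈
  [   1.8650     0.9646     0.8789]
  [   1.1254     1.9614     1.5648]
  [   1.9614     1.7042     3.1083]
The output multiplier for sector j is the column-j sum of the Leontief inverse (I − A)⁻¹ = adj(I−A) / det(I−A).
Column 1 of adj(I−A): (0.4350, 0.2625, 0.4575); det(I−A) = 0.23325.
m_1 = (0.4350 + 0.2625 + 0.4575) / 0.23325 = 1.155 / 0.23325 ≈ 4.952.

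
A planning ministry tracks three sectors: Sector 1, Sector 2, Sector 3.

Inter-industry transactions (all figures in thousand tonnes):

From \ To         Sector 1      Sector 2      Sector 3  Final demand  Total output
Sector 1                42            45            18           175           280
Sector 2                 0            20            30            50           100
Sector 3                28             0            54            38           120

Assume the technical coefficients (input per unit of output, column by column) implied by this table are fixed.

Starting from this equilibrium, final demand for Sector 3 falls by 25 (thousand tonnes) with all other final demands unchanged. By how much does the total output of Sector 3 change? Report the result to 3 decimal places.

Δx_3 = -48.468

Technical coefficients a_ij = z_ij / X_j:
  a_11 = 42/280 = 0.15, a_21 = 0/280 = 0.00, a_31 = 28/280 = 0.10
  a_12 = 45/100 = 0.45, a_22 = 20/100 = 0.20, a_32 = 0/100 = 0.00
  a_13 = 18/120 = 0.15, a_23 = 30/120 = 0.25, a_33 = 54/120 = 0.45
I − A =
  [   0.85    -0.45    -0.15]
  [   0.00     0.80    -0.25]
  [  -0.10     0.00     0.55]
Cofactors of I−A, C_ij = (−1)^(i+j)·(minor ij) (rows/columns in the sector order above):
  C_11 = (0.80)(0.55) − (-0.25)(0.00) = 0.4400
  C_12 = −[(0.00)(0.55) − (-0.25)(-0.10)] = 0.0250
  C_13 = (0.00)(0.00) − (0.80)(-0.10) = 0.0800
  C_21 = −[(-0.45)(0.55) − (-0.15)(0.00)] = 0.2475
  C_22 = (0.85)(0.55) − (-0.15)(-0.10) = 0.4525
  C_23 = −[(0.85)(0.00) − (-0.45)(-0.10)] = 0.0450
  C_31 = (-0.45)(-0.25) − (-0.15)(0.80) = 0.2325
  C_32 = −[(0.85)(-0.25) − (-0.15)(0.00)] = 0.2125
  C_33 = (0.85)(0.80) − (-0.45)(0.00) = 0.6800
det(I−A) = Σ_j (I−A)_1j·C_1j = (0.85)(0.4400) + (-0.45)(0.0250) + (-0.15)(0.0800) = 0.35075
adj(I−A) = Cᵀ =
  [ 0.4400   0.2475   0.2325]
  [ 0.0250   0.4525   0.2125]
  [ 0.0800   0.0450   0.6800]
(I − A)⁻¹ = adj(I−A) / det(I−A) ≈
  [   1.2545     0.7056     0.6629]
  [   0.0713     1.2901     0.6058]
  [   0.2281     0.1283     1.9387]
Δx = (I − A)⁻¹ Δd with Δd having -25 in the Sector 3 component and 0 elsewhere.
So Δx_3 = L_33 · (-25), where L_33 = adj(I−A)_33 / det(I−A) = 0.6800 / 0.35075.
Δx_3 = 0.6800 × (-25) / 0.35075 = -17.00 / 0.35075 ≈ -48.468.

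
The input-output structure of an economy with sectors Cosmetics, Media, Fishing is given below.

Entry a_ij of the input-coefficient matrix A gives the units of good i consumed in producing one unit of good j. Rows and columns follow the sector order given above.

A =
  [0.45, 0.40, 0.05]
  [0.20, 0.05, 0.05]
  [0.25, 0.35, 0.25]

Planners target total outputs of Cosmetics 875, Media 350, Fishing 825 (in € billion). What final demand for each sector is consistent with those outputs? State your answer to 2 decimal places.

d_1 = 300.00, d_2 = 116.25, d_3 = 277.50

I − A =
  [   0.55    -0.40    -0.05]
  [  -0.20     0.95    -0.05]
  [  -0.25    -0.35     0.75]
d = (I − A) x:
  d_1 = (+0.55)·875 + (-0.40)·350 + (-0.05)·825 = 300.00
  d_2 = (-0.20)·875 + (+0.95)·350 + (-0.05)·825 = 116.25
  d_3 = (-0.25)·875 + (-0.35)·350 + (+0.75)·825 = 277.50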